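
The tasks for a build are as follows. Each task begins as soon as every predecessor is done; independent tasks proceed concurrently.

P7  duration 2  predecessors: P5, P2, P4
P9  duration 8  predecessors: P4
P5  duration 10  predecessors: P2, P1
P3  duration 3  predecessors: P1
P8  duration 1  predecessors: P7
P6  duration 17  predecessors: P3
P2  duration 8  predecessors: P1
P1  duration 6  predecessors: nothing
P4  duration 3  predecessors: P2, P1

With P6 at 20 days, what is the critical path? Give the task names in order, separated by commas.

P1, P3, P6

The binding path is P1→P2→P5→P7→P8 = 6+8+10+2+1 = 27; finish at 27 days.
P6 is off the critical path — its longest chain is 26 days, giving 1 of slack.
Now P1→P3→P6 = 6+3+20 = 29 is longest, so the finish becomes 29 days.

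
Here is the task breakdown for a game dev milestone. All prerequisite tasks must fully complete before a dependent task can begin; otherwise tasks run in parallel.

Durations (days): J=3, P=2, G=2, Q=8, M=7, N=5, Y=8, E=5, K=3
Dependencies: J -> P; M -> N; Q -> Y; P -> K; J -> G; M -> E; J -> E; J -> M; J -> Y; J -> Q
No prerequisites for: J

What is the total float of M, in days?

The longest chain is J→Q→Y = 3+8+8 = 19; overall finish 19 days.
M finishes as early as 10 and must finish by 14.
Float = 19 − 15 = 4.

4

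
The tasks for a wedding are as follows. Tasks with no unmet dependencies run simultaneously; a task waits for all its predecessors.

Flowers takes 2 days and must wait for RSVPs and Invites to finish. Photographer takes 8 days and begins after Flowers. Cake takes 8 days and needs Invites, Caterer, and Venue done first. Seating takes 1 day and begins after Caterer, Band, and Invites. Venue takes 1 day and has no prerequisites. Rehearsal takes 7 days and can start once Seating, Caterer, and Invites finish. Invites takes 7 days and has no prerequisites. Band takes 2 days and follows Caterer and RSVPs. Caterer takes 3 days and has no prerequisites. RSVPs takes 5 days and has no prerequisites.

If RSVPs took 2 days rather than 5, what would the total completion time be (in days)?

17

The binding path is Invites→Flowers→Photographer = 7+2+8 = 17; finish at 17 days.
The longest path through RSVPs is only 15 days, so RSVPs has float 2.
No other chain overtakes it, so the finish is 17 days.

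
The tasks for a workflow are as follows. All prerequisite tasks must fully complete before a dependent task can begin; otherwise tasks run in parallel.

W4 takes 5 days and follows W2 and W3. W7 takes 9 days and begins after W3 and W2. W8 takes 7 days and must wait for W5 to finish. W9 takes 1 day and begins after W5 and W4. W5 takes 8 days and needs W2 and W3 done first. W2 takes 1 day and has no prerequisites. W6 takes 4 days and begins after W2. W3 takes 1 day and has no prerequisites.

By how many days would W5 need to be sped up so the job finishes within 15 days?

1

Current finish: 16 days; target: 15.
W5 is on every critical path, so each day cut from W5 cuts the finish by one (this holds down to a finish of 10).
Need 16 − 15 = 1 day off W5 → W5 becomes 7 days, finish becomes 15.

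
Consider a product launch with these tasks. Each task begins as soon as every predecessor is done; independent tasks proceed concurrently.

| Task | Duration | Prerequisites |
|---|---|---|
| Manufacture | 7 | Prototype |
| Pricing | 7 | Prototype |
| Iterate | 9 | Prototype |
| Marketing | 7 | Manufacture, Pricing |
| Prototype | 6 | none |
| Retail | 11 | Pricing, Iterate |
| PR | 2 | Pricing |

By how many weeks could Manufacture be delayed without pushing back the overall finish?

6

Critical path: Prototype→Iterate→Retail = 6+9+11 = 26, so the finish is 26 weeks.
The longest chain containing Manufacture totals 20 weeks.
Slack of Manufacture = 12 − 6 = 6 weeks.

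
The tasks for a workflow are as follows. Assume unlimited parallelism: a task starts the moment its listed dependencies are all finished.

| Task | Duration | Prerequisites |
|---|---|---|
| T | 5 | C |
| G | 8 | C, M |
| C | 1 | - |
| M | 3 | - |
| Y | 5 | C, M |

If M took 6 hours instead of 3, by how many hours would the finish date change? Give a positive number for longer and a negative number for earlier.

Actual critical path: M→G = 3+8 = 11 ⇒ 11 hours.
M lies on that path, so at 6 hours the path becomes 14 hours.
The critical path is still M→G; finish is now 14 hours.
Change in finish: 14 − 11 = +3 hours.

3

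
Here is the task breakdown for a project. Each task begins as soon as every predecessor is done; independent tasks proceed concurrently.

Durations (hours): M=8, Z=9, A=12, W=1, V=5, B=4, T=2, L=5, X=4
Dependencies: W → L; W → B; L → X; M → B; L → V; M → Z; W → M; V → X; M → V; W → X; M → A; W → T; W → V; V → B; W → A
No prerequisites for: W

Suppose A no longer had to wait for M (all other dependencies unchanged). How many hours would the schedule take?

Before: longest chain W→M→A = 1+8+12 = 21, finish 21.
Without M→A, A's earliest start moves from 9 to 1.
New critical path: W→M→V→B = 1+8+5+4 = 18 ⇒ 18 hours.

18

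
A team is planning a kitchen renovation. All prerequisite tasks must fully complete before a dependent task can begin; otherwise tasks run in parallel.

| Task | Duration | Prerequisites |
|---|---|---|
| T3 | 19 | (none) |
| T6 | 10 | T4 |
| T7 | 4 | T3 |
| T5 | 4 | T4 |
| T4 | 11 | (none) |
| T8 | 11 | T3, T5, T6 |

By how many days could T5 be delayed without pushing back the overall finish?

The longest chain is T4→T6→T8 = 11+10+11 = 32; overall finish 32 days.
The longest chain containing T5 totals 26 days.
Slack of T5 = 17 − 11 = 6 days.

6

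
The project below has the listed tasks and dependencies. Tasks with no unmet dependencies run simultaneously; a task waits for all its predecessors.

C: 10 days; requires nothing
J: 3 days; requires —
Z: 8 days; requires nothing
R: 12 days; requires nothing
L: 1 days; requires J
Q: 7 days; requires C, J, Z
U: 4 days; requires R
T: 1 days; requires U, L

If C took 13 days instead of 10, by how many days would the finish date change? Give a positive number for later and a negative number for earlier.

Baseline: C→Q = 10+7 = 17 → 17 days.
C is on the critical path; changing it to 13 makes that path 20 days.
That remains the longest chain; total 20 days.
Change in finish: 20 − 17 = +3 days.

3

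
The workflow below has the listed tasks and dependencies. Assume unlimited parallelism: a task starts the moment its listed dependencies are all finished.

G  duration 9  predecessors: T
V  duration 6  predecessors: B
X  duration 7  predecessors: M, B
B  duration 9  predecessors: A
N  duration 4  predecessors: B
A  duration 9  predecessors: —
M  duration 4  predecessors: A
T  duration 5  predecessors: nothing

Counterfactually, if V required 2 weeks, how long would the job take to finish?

25

As given, the longest chain is A→B→X = 9+9+7 = 25, so the finish is 25 weeks.
The longest path through V is only 24 weeks, so V has float 1.
That remains the longest chain; total 25 weeks.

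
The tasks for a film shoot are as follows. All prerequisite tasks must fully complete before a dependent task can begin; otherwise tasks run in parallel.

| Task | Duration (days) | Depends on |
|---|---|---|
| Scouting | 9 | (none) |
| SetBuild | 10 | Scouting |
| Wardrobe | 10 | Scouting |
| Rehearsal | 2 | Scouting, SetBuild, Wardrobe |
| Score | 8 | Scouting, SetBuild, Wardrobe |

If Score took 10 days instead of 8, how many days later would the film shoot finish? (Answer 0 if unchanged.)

Actual critical path: Scouting→SetBuild→Score = 9+10+8 = 27 ⇒ 27 days.
Score is on the critical path; changing it to 10 makes that path 29 days.
The critical path is still Scouting→SetBuild→Score; finish is now 29 days.
Change in finish: 29 − 27 = +2 days.

2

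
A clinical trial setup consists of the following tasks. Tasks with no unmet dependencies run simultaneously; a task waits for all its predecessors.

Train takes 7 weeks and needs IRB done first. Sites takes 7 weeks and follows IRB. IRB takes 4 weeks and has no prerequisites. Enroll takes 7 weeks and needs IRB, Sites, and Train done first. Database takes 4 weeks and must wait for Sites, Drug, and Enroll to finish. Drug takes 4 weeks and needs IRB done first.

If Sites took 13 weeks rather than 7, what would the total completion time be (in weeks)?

28

Critical path before the change: IRB→Sites→Enroll→Database = 4+7+7+4 = 22 giving 22 weeks.
Sites is on the critical path; changing it to 13 makes that path 28 weeks.
No other chain overtakes it, so the finish is 28 weeks.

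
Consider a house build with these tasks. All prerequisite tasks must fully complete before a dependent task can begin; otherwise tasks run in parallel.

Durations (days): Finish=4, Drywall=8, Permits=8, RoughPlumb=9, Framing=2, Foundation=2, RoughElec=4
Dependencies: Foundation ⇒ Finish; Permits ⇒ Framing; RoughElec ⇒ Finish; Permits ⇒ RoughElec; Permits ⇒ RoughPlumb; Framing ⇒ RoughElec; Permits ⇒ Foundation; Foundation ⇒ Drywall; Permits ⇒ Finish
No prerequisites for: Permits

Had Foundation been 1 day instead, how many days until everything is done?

18

As given, the longest chain is Permits→Foundation→Drywall = 8+2+8 = 18, so the finish is 18 days.
Since Foundation is critical, the -1 change carries straight to that chain (now 17 days).
The binding chain switches to Permits→Framing→RoughElec→Finish = 8+2+4+4 = 18; finish 18 days.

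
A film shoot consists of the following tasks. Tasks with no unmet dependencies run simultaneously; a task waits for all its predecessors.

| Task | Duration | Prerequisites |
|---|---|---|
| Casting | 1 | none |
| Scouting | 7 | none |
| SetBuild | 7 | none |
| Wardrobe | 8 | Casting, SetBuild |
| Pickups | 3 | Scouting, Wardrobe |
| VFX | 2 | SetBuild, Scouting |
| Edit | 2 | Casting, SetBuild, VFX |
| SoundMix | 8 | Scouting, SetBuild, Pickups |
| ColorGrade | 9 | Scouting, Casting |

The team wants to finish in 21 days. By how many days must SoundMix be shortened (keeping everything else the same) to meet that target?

5

Current finish: 26 days; target: 21.
SoundMix is on every critical path, so each day cut from SoundMix cuts the finish by one (this holds down to a finish of 19).
Need 26 − 21 = 5 days off SoundMix → SoundMix becomes 3 days, finish becomes 21.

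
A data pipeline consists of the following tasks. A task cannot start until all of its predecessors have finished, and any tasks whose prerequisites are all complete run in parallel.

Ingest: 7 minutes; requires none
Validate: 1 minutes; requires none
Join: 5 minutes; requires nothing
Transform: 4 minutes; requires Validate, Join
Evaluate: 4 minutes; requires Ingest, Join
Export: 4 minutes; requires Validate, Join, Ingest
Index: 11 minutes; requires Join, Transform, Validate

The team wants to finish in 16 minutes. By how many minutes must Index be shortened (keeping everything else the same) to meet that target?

4

Current finish: 20 minutes; target: 16.
Index is on every critical path, so each minute cut from Index cuts the finish by one (this holds down to a finish of 11).
Need 20 − 16 = 4 minutes off Index → Index becomes 7 minutes, finish becomes 16.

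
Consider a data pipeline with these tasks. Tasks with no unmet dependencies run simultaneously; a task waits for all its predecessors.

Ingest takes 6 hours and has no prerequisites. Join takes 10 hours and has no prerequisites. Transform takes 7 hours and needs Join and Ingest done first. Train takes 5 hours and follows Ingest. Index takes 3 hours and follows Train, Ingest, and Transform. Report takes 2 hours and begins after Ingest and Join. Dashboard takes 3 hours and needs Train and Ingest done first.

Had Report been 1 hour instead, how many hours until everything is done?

Actual critical path: Join→Transform→Index = 10+7+3 = 20 ⇒ 20 hours.
Report has 8 hours of float (longest path through it is 12).
No other chain overtakes it, so the finish is 20 hours.

20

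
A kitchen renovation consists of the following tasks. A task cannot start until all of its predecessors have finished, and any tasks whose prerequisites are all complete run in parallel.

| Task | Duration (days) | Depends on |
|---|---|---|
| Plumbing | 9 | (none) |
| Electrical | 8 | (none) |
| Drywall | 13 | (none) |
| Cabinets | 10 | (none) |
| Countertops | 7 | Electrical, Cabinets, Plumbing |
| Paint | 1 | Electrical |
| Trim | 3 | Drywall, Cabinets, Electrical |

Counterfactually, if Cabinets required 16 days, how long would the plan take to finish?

23

As given, the longest chain is Cabinets→Countertops = 10+7 = 17, so the finish is 17 days.
Since Cabinets is critical, the +6 change carries straight to that chain (now 23 days).
The critical path is still Cabinets→Countertops; finish is now 23 days.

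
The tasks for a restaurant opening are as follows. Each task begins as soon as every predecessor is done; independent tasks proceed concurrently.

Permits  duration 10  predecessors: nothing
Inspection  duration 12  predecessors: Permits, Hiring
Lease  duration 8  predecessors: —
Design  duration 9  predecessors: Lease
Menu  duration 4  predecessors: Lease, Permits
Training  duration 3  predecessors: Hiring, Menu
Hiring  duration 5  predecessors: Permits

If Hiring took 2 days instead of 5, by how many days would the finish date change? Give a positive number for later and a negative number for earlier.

-3

Critical path before the change: Permits→Hiring→Inspection = 10+5+12 = 27 giving 27 days.
Hiring lies on that path, so at 2 days the path becomes 24 days.
The critical path is still Permits→Hiring→Inspection; finish is now 24 days.
Change in finish: 24 − 27 = -3 days.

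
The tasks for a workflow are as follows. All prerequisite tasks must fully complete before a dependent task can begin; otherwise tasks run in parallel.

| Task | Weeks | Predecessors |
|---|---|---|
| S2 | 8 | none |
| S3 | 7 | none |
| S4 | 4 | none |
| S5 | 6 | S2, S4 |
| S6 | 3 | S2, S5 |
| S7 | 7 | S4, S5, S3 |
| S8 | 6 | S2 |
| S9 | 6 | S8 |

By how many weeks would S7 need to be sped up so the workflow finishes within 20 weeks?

Current finish: 21 weeks; target: 20.
S7 is on every critical path, so each week cut from S7 cuts the finish by one (this holds down to a finish of 20).
Need 21 − 20 = 1 week off S7 → S7 becomes 6 weeks, finish becomes 20.

1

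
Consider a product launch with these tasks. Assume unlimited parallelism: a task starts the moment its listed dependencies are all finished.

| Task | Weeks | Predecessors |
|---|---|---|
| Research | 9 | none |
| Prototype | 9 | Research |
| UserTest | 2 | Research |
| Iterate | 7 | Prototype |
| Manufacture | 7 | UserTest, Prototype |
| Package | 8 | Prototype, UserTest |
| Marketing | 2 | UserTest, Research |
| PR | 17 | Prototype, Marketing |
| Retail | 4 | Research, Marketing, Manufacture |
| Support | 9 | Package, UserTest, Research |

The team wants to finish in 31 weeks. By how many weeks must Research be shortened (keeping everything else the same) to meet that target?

Current finish: 35 weeks; target: 31.
Research is on every critical path, so each week cut from Research cuts the finish by one (this holds down to a finish of 27).
Need 35 − 31 = 4 weeks off Research → Research becomes 5 weeks, finish becomes 31.

4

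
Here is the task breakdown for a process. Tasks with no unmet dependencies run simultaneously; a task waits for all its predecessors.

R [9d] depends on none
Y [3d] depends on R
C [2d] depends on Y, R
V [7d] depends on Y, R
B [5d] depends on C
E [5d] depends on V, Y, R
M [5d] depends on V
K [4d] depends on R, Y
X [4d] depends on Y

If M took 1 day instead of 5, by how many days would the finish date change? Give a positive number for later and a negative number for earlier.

0

Actual critical path: R→Y→V→M = 9+3+7+5 = 24 ⇒ 24 days.
Since M is critical, the -4 change carries straight to that chain (now 20 days).
The binding chain switches to R→Y→V→E = 9+3+7+5 = 24; finish 24 days.
Change in finish: 24 − 24 = +0 days.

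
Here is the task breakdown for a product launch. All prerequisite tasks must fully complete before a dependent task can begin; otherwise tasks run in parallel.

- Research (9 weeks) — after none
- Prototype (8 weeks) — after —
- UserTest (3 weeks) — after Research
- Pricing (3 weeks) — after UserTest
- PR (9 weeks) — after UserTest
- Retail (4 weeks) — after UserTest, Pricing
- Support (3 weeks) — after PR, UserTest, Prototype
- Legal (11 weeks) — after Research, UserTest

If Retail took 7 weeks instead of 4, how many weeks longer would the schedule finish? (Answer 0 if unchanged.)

Critical path before the change: Research→UserTest→PR→Support = 9+3+9+3 = 24 giving 24 weeks.
Retail has 5 weeks of float (longest path through it is 19).
That remains the longest chain; total 24 weeks.
Change in finish: 24 − 24 = +0 weeks.

0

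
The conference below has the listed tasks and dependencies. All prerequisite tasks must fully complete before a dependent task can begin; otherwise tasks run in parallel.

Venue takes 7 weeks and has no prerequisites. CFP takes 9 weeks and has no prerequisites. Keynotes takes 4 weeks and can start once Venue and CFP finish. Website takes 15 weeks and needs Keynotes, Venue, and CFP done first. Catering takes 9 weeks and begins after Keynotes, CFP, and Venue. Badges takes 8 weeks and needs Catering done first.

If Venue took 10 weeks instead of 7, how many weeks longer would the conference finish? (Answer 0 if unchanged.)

Critical path before the change: CFP→Keynotes→Catering→Badges = 9+4+9+8 = 30 giving 30 weeks.
Venue is off the critical path — its longest chain is 28 weeks, giving 2 of slack.
The binding chain switches to Venue→Keynotes→Catering→Badges = 10+4+9+8 = 31; finish 31 weeks.
Change in finish: 31 − 30 = +1 weeks.

1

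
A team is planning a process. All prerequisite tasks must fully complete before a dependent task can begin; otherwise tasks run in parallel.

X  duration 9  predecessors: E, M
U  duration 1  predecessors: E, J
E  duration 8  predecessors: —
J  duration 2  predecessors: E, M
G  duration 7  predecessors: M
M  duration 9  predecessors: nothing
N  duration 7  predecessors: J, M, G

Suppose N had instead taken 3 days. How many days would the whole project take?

Baseline: M→G→N = 9+7+7 = 23 → 23 days.
N is on the critical path; changing it to 3 makes that path 19 days.
The critical path is still M→G→N; finish is now 19 days.

19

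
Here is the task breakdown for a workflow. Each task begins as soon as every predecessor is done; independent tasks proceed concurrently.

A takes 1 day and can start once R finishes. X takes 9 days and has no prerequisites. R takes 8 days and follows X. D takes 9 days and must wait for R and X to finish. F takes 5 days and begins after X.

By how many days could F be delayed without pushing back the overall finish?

Critical path: X→R→D = 9+8+9 = 26, so the finish is 26 days.
The longest chain containing F totals 14 days.
Slack of F = 21 − 9 = 12 days.

12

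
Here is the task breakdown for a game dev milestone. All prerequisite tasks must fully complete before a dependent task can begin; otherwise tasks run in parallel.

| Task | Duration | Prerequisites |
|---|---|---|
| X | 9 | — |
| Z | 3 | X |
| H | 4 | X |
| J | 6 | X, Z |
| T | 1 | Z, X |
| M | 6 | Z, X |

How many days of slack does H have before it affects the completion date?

Critical path: X→Z→J = 9+3+6 = 18, so the finish is 18 days.
The longest chain containing H totals 13 days.
So H can slip 18 − 13 = 5 days.

5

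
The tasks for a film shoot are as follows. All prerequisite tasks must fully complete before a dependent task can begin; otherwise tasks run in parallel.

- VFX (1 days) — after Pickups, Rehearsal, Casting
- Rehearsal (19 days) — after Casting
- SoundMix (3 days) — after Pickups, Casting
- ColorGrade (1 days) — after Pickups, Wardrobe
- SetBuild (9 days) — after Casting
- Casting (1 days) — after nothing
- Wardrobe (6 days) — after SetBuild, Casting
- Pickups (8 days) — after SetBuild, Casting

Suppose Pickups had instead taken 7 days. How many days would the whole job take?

21

Baseline: Casting→SetBuild→Pickups→SoundMix = 1+9+8+3 = 21 → 21 days.
Since Pickups is critical, the -1 change carries straight to that chain (now 20 days).
New critical path: Casting→Rehearsal→VFX = 1+19+1 = 21 ⇒ 21 days.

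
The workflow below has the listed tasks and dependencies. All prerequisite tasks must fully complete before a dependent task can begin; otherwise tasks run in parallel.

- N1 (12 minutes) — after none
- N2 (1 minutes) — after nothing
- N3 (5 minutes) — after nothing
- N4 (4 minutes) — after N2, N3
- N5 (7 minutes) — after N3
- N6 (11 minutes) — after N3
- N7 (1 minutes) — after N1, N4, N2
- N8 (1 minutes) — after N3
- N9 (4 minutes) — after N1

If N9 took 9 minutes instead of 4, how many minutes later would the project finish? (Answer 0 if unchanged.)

Baseline: N1→N9 = 12+4 = 16 → 16 minutes.
N9 lies on that path, so at 9 minutes the path becomes 21 minutes.
No other chain overtakes it, so the finish is 21 minutes.
Change in finish: 21 − 16 = +5 minutes.

5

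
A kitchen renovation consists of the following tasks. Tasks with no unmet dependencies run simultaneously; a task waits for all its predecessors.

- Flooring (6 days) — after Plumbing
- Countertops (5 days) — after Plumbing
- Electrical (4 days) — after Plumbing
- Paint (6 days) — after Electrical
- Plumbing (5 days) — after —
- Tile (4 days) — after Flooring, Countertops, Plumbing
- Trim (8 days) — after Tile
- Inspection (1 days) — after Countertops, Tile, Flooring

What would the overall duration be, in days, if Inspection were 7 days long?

As given, the longest chain is Plumbing→Flooring→Tile→Trim = 5+6+4+8 = 23, so the finish is 23 days.
Inspection is off the critical path — its longest chain is 16 days, giving 7 of slack.
That remains the longest chain; total 23 days.

23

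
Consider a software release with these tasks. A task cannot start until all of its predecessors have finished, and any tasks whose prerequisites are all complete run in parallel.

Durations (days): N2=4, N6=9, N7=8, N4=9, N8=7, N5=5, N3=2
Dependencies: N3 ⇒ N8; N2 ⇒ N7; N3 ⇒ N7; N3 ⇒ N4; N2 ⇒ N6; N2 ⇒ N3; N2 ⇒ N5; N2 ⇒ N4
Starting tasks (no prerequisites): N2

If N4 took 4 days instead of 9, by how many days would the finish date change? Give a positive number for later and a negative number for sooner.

The binding path is N2→N3→N4 = 4+2+9 = 15; finish at 15 days.
N4 lies on that path, so at 4 days the path becomes 10 days.
Now N2→N3→N7 = 4+2+8 = 14 is longest, so the finish becomes 14 days.
Change in finish: 14 − 15 = -1 days.

-1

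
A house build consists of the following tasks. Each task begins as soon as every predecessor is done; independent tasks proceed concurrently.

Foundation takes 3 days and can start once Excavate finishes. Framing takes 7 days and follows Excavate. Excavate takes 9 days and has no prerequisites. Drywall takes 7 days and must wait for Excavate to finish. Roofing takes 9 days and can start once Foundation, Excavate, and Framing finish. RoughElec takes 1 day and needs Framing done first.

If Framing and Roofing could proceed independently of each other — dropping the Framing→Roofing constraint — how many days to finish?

21

With the dependency in place, Excavate→Framing→Roofing = 9+7+9 = 25 sets the finish at 25 days.
Without Framing→Roofing, Roofing's earliest start moves from 16 to 12.
The longest chain is now Excavate→Foundation→Roofing = 9+3+9 = 21, so the schedule takes 21 days.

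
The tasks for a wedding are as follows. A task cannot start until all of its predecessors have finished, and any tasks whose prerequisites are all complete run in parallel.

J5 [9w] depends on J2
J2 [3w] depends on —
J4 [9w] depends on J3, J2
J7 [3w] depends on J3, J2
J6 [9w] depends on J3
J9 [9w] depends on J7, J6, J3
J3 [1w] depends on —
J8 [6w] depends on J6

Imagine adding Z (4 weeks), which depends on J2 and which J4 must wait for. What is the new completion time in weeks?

Originally the project takes 19 weeks.
With Z inserted, J4 now waits for max(J3, J2, Z).
New critical path: J3→J6→J9 = 1+9+9 = 19 ⇒ 19 weeks.

19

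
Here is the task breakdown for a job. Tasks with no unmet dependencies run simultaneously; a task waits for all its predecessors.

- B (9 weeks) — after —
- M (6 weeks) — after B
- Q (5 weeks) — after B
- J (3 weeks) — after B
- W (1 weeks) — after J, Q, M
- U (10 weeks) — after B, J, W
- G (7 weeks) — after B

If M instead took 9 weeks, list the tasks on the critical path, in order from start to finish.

B, M, W, U

As given, the longest chain is B→M→W→U = 9+6+1+10 = 26, so the finish is 26 weeks.
Since M is critical, the +3 change carries straight to that chain (now 29 weeks).
The critical path is still B→M→W→U; finish is now 29 weeks.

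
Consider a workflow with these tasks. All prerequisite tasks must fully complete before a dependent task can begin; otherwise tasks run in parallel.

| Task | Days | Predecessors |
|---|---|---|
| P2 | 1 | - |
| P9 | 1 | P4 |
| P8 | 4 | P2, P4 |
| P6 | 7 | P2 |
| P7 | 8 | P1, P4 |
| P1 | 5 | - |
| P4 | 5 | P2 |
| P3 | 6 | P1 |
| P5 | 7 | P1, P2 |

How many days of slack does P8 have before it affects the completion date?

The longest chain is P2→P4→P7 = 1+5+8 = 14; overall finish 14 days.
Longest path through P8: 10 days (earliest finish 10, latest finish 14).
Slack of P8 = 10 − 6 = 4 days.

4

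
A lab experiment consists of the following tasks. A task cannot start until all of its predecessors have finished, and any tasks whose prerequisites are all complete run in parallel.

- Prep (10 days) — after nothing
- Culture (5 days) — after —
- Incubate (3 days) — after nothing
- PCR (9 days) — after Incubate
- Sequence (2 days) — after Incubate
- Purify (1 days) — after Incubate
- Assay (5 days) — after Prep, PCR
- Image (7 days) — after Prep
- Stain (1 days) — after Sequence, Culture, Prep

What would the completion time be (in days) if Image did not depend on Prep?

Original critical path: Prep→Image = 10+7 = 17 ⇒ 17 days.
Without Prep→Image, Image's earliest start moves from 10 to 0.
The longest chain is now Incubate→PCR→Assay = 3+9+5 = 17, so the lab experiment takes 17 days.

17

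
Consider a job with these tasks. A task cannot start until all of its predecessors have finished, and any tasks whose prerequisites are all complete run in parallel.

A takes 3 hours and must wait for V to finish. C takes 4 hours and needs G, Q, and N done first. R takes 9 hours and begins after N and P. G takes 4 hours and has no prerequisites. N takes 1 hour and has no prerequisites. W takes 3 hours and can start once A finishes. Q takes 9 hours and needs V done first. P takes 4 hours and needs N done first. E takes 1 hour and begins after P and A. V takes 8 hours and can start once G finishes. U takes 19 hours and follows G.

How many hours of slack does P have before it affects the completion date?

Critical path: G→V→Q→C = 4+8+9+4 = 25, so the finish is 25 hours.
P finishes as early as 5 and must finish by 16.
So P can slip 16 − 5 = 11 hours.

11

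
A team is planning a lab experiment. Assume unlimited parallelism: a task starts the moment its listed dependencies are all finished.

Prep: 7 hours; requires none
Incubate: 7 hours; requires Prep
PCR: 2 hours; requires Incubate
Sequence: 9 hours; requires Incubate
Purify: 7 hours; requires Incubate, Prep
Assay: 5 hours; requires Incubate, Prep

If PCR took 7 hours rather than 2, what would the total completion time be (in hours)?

23

The binding path is Prep→Incubate→Sequence = 7+7+9 = 23; finish at 23 hours.
The longest path through PCR is only 16 hours, so PCR has float 7.
That remains the longest chain; total 23 hours.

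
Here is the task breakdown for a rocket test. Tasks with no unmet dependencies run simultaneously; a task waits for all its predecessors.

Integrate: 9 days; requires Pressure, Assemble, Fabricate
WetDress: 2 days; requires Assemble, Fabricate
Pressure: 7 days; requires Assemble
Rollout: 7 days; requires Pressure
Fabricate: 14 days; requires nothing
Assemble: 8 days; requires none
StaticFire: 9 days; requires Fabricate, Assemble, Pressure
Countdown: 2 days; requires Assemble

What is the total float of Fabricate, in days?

The longest chain is Assemble→Pressure→StaticFire = 8+7+9 = 24; overall finish 24 days.
Longest path through Fabricate: 23 days (earliest finish 14, latest finish 15).
Float = 24 − 23 = 1.

1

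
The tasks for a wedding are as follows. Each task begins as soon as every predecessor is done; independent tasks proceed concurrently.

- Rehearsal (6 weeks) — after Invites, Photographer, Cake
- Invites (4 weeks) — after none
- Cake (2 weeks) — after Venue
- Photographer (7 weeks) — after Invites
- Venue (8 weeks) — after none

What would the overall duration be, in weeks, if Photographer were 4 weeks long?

16

Actual critical path: Invites→Photographer→Rehearsal = 4+7+6 = 17 ⇒ 17 weeks.
Photographer lies on that path, so at 4 weeks the path becomes 14 weeks.
The binding chain switches to Venue→Cake→Rehearsal = 8+2+6 = 16; finish 16 weeks.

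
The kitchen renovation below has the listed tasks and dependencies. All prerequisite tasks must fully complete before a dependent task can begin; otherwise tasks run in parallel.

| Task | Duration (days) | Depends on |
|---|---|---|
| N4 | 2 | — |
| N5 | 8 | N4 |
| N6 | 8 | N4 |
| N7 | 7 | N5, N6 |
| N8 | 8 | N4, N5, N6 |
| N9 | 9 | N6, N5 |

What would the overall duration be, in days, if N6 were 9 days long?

20

As given, the longest chain is N4→N6→N9 = 2+8+9 = 19, so the finish is 19 days.
Since N6 is critical, the +1 change carries straight to that chain (now 20 days).
That remains the longest chain; total 20 days.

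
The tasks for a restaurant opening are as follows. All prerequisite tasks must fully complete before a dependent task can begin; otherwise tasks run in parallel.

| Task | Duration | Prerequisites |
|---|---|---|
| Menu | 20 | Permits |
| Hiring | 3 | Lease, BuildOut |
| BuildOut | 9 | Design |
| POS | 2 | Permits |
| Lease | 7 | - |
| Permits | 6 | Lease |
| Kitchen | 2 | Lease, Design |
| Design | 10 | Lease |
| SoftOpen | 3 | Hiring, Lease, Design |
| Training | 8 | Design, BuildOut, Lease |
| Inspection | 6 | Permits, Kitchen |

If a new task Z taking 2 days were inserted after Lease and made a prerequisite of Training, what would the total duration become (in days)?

Originally the schedule takes 34 days.
With Z inserted, Training now waits for max(Design, BuildOut, Lease, Z).
New critical path: Lease→Design→BuildOut→Training = 7+10+9+8 = 34 ⇒ 34 days.

34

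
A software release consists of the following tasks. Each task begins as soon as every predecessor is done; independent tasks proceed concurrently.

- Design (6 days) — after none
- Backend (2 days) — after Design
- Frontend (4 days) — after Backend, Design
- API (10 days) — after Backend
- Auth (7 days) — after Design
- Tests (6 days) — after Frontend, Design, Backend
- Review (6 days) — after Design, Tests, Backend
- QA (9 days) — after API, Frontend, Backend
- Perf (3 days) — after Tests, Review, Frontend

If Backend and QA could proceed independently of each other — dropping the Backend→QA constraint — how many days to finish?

27

Before: longest chain Design→Backend→Frontend→Tests→Review→Perf = 6+2+4+6+6+3 = 27, finish 27.
Dropping Backend→QA doesn't change QA's earliest start (18); another predecessor still binds.
After: Design→Backend→Frontend→Tests→Review→Perf = 6+2+4+6+6+3 = 27 → 27 days.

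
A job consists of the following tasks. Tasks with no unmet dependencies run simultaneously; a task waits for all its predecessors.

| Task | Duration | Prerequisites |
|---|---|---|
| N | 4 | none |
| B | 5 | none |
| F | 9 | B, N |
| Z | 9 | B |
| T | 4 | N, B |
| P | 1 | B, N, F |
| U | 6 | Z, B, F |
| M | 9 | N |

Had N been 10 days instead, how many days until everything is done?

25

Baseline: B→F→U = 5+9+6 = 20 → 20 days.
N has 1 day of float (longest path through it is 19).
The binding chain switches to N→F→U = 10+9+6 = 25; finish 25 days.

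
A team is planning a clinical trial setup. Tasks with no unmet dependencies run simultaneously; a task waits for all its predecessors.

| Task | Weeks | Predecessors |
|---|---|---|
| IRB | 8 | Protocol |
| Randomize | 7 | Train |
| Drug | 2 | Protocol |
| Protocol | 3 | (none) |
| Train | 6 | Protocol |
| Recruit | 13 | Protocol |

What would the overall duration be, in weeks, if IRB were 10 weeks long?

Actual critical path: Protocol→Recruit = 3+13 = 16 ⇒ 16 weeks.
The longest path through IRB is only 11 weeks, so IRB has float 5.
The critical path is still Protocol→Recruit; finish is now 16 weeks.

16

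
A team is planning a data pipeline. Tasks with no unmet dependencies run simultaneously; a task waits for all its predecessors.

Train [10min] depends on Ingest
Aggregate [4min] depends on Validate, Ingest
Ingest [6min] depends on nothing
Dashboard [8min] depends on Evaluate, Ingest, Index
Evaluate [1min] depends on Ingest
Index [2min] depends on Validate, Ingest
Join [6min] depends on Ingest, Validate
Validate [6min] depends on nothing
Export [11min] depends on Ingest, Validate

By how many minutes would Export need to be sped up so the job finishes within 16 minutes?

1

Current finish: 17 minutes; target: 16.
Export is on every critical path, so each minute cut from Export cuts the finish by one (this holds down to a finish of 16).
Need 17 − 16 = 1 minute off Export → Export becomes 10 minutes, finish becomes 16.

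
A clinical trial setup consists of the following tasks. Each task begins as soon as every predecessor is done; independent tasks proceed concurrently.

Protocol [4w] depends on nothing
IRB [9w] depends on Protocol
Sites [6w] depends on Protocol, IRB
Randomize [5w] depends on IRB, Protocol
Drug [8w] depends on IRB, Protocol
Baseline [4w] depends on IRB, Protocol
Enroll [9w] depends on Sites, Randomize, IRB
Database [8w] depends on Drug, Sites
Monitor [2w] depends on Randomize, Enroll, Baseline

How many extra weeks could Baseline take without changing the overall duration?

11

Protocol→IRB→Sites→Enroll→Monitor = 4+9+6+9+2 = 30 sets the makespan at 30 weeks.
The longest chain containing Baseline totals 19 weeks.
Slack of Baseline = 24 − 13 = 11 weeks.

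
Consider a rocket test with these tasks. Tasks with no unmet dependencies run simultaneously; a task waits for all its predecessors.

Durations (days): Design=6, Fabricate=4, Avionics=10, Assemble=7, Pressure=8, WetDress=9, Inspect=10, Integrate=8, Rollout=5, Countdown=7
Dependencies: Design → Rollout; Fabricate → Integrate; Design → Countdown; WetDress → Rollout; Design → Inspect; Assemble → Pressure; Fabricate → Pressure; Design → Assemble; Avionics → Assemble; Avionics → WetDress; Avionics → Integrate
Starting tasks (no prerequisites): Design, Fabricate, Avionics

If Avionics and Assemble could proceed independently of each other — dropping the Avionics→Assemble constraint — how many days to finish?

Before: longest chain Avionics→Assemble→Pressure = 10+7+8 = 25, finish 25.
Without Avionics→Assemble, Assemble's earliest start moves from 10 to 6.
The longest chain is now Avionics→WetDress→Rollout = 10+9+5 = 24, so the project takes 24 days.

24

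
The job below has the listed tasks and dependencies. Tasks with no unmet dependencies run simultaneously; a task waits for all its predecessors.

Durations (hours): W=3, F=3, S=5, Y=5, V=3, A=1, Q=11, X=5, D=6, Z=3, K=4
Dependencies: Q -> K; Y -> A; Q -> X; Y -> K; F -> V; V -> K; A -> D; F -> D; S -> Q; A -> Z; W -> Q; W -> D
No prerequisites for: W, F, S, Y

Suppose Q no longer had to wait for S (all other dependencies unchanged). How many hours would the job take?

With the dependency in place, S→Q→X = 5+11+5 = 21 sets the finish at 21 hours.
Without S→Q, Q's earliest start moves from 5 to 3.
New critical path: W→Q→X = 3+11+5 = 19 ⇒ 19 hours.

19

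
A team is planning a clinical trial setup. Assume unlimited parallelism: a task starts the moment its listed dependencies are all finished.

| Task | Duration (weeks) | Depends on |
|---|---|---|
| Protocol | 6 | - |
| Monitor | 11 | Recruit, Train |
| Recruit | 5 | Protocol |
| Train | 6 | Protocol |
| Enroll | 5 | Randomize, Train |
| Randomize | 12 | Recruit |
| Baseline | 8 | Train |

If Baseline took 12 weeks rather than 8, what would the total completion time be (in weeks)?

As given, the longest chain is Protocol→Recruit→Randomize→Enroll = 6+5+12+5 = 28, so the finish is 28 weeks.
The longest path through Baseline is only 20 weeks, so Baseline has float 8.
The critical path is still Protocol→Recruit→Randomize→Enroll; finish is now 28 weeks.

28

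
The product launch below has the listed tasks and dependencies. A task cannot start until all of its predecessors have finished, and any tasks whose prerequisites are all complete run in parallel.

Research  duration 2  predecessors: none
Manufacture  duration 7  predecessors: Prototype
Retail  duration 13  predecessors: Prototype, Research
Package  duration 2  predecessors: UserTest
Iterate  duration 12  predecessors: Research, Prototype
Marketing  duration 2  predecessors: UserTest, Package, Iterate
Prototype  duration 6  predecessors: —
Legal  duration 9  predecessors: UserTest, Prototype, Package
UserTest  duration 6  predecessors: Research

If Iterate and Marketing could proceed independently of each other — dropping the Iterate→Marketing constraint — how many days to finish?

19

Original critical path: Prototype→Iterate→Marketing = 6+12+2 = 20 ⇒ 20 days.
Without Iterate→Marketing, Marketing's earliest start moves from 18 to 10.
After: Research→UserTest→Package→Legal = 2+6+2+9 = 19 → 19 days.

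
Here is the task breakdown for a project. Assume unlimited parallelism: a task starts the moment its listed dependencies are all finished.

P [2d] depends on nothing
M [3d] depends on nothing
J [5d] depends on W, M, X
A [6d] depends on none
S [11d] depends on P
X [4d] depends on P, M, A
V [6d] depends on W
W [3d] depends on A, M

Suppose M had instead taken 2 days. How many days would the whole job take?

15

As given, the longest chain is A→W→V = 6+3+6 = 15, so the finish is 15 days.
M has 3 days of float (longest path through it is 12).
The critical path is still A→W→V; finish is now 15 days.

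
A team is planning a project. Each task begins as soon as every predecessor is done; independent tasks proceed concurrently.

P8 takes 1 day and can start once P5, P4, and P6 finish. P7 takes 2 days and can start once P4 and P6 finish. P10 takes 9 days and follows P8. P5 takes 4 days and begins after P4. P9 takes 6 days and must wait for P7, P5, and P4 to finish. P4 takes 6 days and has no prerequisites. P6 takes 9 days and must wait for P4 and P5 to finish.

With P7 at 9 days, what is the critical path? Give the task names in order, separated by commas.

P4, P5, P6, P7, P9

As given, the longest chain is P4→P5→P6→P8→P10 = 6+4+9+1+9 = 29, so the finish is 29 days.
The longest path through P7 is only 27 days, so P7 has float 2.
New critical path: P4→P5→P6→P7→P9 = 6+4+9+9+6 = 34 ⇒ 34 days.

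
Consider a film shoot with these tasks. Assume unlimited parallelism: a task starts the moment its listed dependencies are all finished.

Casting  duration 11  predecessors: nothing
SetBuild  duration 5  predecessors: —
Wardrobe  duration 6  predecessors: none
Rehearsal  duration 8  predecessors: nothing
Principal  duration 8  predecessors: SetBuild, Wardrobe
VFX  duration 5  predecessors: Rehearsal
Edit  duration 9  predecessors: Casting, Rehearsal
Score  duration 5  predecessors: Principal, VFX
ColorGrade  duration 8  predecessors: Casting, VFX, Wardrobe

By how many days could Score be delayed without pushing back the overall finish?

2

The longest chain is Rehearsal→VFX→ColorGrade = 8+5+8 = 21; overall finish 21 days.
The longest chain containing Score totals 19 days.
Float = 21 − 19 = 2.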